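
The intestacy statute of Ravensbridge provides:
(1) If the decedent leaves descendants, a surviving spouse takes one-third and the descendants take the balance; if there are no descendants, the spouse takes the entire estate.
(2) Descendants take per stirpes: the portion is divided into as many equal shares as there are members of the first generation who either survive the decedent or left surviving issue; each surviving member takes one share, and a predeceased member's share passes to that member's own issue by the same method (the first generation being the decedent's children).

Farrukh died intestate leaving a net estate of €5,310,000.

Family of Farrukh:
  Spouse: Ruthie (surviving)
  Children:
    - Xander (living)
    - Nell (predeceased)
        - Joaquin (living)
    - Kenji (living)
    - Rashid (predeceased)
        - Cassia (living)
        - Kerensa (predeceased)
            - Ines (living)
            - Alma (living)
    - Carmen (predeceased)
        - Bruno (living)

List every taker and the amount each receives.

Ruthie takes one-third of €5,310,000 = €1,770,000. The remaining €3,540,000 passes to the descendants.
The descendants' portion (€3,540,000) is divided into 5 shares of €708,000: Xander and Kenji each take €708,000; Nell's €708,000 share passes to Nell's issue; Rashid's €708,000 share passes to Rashid's issue; Carmen's €708,000 share passes to Carmen's issue.
Nell's share (€708,000) passes entirely to Joaquin.
Rashid's share (€708,000) is divided into 2 shares of €354,000: Cassia takes €354,000; Kerensa's €354,000 share passes to Kerensa's issue.
Kerensa's share (€354,000) is divided into 2 shares of €177,000: Ines and Alma each take €177,000.
Carmen's share (€708,000) passes entirely to Bruno.

Ruthie: €1,770,000; Xander: €708,000; Joaquin: €708,000; Kenji: €708,000; Cassia: €354,000; Ines: €177,000; Alma: €177,000; Bruno: €708,000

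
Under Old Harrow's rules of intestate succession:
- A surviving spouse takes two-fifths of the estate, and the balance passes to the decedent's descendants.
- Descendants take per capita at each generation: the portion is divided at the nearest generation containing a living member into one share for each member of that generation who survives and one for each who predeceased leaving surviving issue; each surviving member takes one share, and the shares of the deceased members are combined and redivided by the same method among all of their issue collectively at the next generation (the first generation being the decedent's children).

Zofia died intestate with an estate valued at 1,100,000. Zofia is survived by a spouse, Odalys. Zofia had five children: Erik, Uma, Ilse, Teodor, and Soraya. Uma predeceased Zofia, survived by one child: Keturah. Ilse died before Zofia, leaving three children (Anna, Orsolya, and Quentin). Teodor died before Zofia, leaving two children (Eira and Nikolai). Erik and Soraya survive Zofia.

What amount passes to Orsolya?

Odalys takes two-fifths of 1,100,000 = 440,000. The remaining 660,000 passes to the descendants.
The descendants' portion (660,000) is divided at the children's generation into 5 shares of 132,000. Erik and Soraya each take 132,000. The 3 shares of the deceased (Uma, Ilse, and Teodor) are combined into a pool of 396,000.
That pool (396,000) is divided at the grandchildren's generation equally among Keturah, Anna, Orsolya, Quentin, Eira, and Nikolai: 66,000 each.

Orsolya receives 66,000.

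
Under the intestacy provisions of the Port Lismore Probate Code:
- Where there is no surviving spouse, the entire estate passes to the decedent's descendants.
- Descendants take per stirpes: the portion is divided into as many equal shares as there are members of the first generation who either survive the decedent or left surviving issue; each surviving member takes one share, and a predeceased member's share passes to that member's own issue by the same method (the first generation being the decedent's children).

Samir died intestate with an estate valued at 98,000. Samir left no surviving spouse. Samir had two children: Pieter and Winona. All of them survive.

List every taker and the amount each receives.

Pieter: 49,000; Winona: 49,000

The entire 98,000 passes to the descendants.
That amount (98,000) is divided into 2 shares of 49,000: Pieter and Winona each take 49,000.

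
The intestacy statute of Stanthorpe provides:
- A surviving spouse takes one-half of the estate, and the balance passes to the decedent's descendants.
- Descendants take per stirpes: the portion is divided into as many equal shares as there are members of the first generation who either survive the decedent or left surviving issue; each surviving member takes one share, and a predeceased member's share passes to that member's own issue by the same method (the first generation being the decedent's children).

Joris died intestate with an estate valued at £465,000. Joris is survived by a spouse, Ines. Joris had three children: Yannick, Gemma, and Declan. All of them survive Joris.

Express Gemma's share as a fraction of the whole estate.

Gemma receives 1/6 of the estate.

Ines takes one-half of £465,000 = £232,500. The remaining £232,500 passes to the descendants.
The descendants' portion (£232,500) is divided into 3 shares of £77,500: Yannick, Gemma, and Declan each take £77,500.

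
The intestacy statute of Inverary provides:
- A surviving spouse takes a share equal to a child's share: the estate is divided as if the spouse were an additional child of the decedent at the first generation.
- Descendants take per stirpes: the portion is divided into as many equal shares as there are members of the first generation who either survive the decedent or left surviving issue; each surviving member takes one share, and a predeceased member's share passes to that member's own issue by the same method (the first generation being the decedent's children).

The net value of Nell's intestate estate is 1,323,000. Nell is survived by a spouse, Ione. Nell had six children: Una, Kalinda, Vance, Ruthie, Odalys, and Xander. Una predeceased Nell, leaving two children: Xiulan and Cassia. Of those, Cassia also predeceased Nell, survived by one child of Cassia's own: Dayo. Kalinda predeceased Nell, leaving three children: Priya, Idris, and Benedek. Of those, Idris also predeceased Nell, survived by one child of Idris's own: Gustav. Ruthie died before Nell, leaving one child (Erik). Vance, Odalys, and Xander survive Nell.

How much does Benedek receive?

The spouse counts as an additional share at the children's level, so there are 7 primary shares of 189,000. Ione takes one such share (189,000).
The children's combined portion (1,134,000) is divided into 6 shares of 189,000: Vance, Odalys, and Xander each take 189,000; Una's 189,000 share passes to Una's issue; Kalinda's 189,000 share passes to Kalinda's issue; Ruthie's 189,000 share passes to Ruthie's issue.
Una's share (189,000) is divided into 2 shares of 94,500: Xiulan takes 94,500; Cassia's 94,500 share passes to Cassia's issue.
Cassia's share (94,500) passes entirely to Dayo.
Kalinda's share (189,000) is divided into 3 shares of 63,000: Priya and Benedek each take 63,000; Idris's 63,000 share passes to Idris's issue.
Idris's share (63,000) passes entirely to Gustav.
Ruthie's share (189,000) passes entirely to Erik.

Benedek receives 63,000.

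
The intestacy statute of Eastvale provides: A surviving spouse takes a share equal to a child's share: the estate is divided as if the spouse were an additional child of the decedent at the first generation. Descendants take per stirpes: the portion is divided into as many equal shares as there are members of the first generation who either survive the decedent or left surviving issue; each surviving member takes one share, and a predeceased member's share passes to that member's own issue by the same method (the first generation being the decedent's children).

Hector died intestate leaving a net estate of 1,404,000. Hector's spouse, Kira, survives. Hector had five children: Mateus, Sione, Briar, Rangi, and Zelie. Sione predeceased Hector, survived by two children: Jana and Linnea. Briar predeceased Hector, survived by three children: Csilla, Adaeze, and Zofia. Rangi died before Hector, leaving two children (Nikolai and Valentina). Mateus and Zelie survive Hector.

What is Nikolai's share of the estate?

Nikolai receives 117,000.

The spouse counts as an additional share at the children's level, so there are 6 primary shares of 234,000. Kira takes one such share (234,000).
The children's combined portion (1,170,000) is divided into 5 shares of 234,000: Mateus and Zelie each take 234,000; Sione's 234,000 share passes to Sione's issue; Briar's 234,000 share passes to Briar's issue; Rangi's 234,000 share passes to Rangi's issue.
Sione's share (234,000) is divided into 2 shares of 117,000: Jana and Linnea each take 117,000.
Briar's share (234,000) is divided into 3 shares of 78,000: Csilla, Adaeze, and Zofia each take 78,000.
Rangi's share (234,000) is divided into 2 shares of 117,000: Nikolai and Valentina each take 117,000.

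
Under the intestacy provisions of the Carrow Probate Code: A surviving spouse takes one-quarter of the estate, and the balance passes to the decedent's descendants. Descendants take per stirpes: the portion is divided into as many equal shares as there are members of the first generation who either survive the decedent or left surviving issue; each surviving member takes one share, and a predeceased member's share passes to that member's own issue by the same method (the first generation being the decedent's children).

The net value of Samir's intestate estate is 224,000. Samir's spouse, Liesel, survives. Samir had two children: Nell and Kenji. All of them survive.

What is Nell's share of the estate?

Nell receives 84,000.

Liesel takes one-quarter of 224,000 = 56,000. The remaining 168,000 passes to the descendants.
The descendants' portion (168,000) is divided into 2 shares of 84,000: Nell and Kenji each take 84,000.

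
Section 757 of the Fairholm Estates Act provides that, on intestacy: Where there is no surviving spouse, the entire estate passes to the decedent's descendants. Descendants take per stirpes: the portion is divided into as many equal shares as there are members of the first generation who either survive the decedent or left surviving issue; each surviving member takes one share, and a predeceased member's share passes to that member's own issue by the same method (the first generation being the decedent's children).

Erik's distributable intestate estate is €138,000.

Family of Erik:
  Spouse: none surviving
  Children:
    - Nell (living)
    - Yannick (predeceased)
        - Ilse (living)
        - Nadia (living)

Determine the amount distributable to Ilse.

The entire €138,000 passes to the descendants.
That amount (€138,000) is divided into 2 shares of €69,000: Nell takes €69,000; Yannick's €69,000 share passes to Yannick's issue.
Yannick's share (€69,000) is divided into 2 shares of €34,500: Ilse and Nadia each take €34,500.

Ilse receives €34,500.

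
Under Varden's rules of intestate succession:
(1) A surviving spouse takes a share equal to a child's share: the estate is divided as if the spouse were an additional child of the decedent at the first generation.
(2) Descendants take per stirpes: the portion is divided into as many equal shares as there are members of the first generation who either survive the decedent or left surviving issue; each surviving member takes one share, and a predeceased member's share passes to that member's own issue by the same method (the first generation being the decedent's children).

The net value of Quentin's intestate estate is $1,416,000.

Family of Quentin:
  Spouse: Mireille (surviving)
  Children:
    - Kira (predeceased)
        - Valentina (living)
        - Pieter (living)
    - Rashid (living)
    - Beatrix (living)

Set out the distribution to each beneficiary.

Mireille: $354,000; Valentina: $177,000; Pieter: $177,000; Rashid: $354,000; Beatrix: $354,000

The spouse counts as an additional share at the children's level, so there are 4 primary shares of $354,000. Mireille takes one such share ($354,000).
The children's combined portion ($1,062,000) is divided into 3 shares of $354,000: Rashid and Beatrix each take $354,000; Kira's $354,000 share passes to Kira's issue.
Kira's share ($354,000) is divided into 2 shares of $177,000: Valentina and Pieter each take $177,000.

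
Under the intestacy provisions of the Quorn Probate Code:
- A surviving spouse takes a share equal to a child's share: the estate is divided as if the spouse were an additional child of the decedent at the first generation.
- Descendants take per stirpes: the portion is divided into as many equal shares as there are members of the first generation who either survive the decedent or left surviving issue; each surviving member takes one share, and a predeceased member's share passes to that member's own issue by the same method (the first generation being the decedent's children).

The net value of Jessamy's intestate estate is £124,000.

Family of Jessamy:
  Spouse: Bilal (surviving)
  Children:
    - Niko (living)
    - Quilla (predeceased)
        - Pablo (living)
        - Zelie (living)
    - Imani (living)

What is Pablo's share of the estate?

Pablo receives £15,500.

The spouse counts as an additional share at the children's level, so there are 4 primary shares of £31,000. Bilal takes one such share (£31,000).
The children's combined portion (£93,000) is divided into 3 shares of £31,000: Niko and Imani each take £31,000; Quilla's £31,000 share passes to Quilla's issue.
Quilla's share (£31,000) is divided into 2 shares of £15,500: Pablo and Zelie each take £15,500.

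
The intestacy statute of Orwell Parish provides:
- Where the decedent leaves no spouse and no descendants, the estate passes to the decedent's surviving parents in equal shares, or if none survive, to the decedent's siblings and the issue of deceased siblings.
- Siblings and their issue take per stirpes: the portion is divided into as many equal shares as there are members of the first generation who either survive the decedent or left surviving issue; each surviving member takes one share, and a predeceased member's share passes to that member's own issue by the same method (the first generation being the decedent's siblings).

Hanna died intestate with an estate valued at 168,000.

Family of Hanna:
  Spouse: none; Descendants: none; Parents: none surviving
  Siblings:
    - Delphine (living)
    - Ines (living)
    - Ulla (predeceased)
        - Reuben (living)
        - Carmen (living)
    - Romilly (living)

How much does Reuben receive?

Reuben receives 21,000.

The entire 168,000 passes to the siblings and their issue.
That amount (168,000) is divided into 4 shares of 42,000: Delphine, Ines, and Romilly each take 42,000; Ulla's 42,000 share passes to Ulla's issue.
Ulla's share (42,000) is divided into 2 shares of 21,000: Reuben and Carmen each take 21,000.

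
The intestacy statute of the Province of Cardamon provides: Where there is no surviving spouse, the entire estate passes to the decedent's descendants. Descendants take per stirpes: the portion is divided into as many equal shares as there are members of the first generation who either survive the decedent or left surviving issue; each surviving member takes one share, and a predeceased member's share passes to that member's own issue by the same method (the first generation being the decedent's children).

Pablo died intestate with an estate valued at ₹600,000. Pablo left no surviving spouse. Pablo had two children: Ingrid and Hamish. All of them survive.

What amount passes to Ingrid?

The entire ₹600,000 passes to the descendants.
That amount (₹600,000) is divided into 2 shares of ₹300,000: Ingrid and Hamish each take ₹300,000.

Ingrid receives ₹300,000.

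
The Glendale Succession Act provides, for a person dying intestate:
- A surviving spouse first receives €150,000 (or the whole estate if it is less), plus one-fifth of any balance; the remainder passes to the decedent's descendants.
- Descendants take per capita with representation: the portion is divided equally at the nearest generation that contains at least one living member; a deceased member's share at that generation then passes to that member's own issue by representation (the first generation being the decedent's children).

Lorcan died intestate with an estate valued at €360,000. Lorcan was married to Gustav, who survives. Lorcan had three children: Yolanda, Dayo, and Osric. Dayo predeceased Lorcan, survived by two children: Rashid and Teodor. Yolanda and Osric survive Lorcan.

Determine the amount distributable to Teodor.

Teodor receives €28,000.

Gustav first takes €150,000, leaving a balance of €210,000. Gustav then takes one-fifth of the balance (€42,000), for a total of €192,000. The remaining €168,000 passes to the descendants.
The descendants' portion (€168,000) is divided into 3 shares of €56,000: Yolanda and Osric each take €56,000; Dayo's €56,000 share passes to Dayo's issue.
Dayo's share (€56,000) is divided into 2 shares of €28,000: Rashid and Teodor each take €28,000.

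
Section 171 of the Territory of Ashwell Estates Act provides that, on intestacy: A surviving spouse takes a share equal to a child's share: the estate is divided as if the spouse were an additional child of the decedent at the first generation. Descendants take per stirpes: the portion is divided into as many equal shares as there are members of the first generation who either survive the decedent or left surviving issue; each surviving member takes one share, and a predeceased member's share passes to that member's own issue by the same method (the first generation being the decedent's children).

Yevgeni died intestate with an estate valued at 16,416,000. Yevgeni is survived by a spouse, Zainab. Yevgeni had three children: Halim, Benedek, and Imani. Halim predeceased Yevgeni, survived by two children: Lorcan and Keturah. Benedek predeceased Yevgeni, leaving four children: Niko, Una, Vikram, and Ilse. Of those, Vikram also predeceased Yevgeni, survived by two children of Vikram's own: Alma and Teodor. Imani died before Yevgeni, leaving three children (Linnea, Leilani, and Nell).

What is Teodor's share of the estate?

Teodor receives 513,000.

The spouse counts as an additional share at the children's level, so there are 4 primary shares of 4,104,000. Zainab takes one such share (4,104,000).
The children's combined portion (12,312,000) is divided into 3 shares of 4,104,000: Halim's 4,104,000 share passes to Halim's issue; Benedek's 4,104,000 share passes to Benedek's issue; Imani's 4,104,000 share passes to Imani's issue.
Halim's share (4,104,000) is divided into 2 shares of 2,052,000: Lorcan and Keturah each take 2,052,000.
Benedek's share (4,104,000) is divided into 4 shares of 1,026,000: Niko, Una, and Ilse each take 1,026,000; Vikram's 1,026,000 share passes to Vikram's issue.
Vikram's share (1,026,000) is divided into 2 shares of 513,000: Alma and Teodor each take 513,000.
Imani's share (4,104,000) is divided into 3 shares of 1,368,000: Linnea, Leilani, and Nell each take 1,368,000.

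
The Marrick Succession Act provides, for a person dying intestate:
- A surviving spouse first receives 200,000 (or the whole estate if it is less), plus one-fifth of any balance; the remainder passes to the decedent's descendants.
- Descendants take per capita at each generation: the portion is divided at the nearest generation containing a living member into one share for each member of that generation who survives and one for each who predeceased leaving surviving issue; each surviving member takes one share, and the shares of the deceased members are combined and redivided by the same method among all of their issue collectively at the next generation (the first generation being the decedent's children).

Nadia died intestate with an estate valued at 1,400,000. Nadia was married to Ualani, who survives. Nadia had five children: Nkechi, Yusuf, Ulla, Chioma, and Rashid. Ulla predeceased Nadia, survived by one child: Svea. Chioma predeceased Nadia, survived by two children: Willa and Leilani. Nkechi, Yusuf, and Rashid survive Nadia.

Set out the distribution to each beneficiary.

Ualani first takes 200,000, leaving a balance of 1,200,000. Ualani then takes one-fifth of the balance (240,000), for a total of 440,000. The remaining 960,000 passes to the descendants.
The descendants' portion (960,000) is divided at the children's generation into 5 shares of 192,000. Nkechi, Yusuf, and Rashid each take 192,000. The 2 shares of the deceased (Ulla and Chioma) are combined into a pool of 384,000.
That pool (384,000) is divided at the grandchildren's generation equally among Svea, Willa, and Leilani: 128,000 each.

Ualani: 440,000; Nkechi: 192,000; Yusuf: 192,000; Svea: 128,000; Willa: 128,000; Leilani: 128,000; Rashid: 192,000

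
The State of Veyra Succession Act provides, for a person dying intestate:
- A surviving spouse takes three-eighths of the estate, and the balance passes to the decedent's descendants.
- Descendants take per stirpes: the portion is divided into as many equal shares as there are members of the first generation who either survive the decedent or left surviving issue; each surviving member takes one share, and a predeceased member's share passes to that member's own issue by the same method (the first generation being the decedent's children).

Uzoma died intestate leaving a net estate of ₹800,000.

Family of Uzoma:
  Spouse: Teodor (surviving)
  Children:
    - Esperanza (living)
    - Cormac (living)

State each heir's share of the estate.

Teodor takes three-eighths of ₹800,000 = ₹300,000. The remaining ₹500,000 passes to the descendants.
The descendants' portion (₹500,000) is divided into 2 shares of ₹250,000: Esperanza and Cormac each take ₹250,000.

Teodor: ₹300,000; Esperanza: ₹250,000; Cormac: ₹250,000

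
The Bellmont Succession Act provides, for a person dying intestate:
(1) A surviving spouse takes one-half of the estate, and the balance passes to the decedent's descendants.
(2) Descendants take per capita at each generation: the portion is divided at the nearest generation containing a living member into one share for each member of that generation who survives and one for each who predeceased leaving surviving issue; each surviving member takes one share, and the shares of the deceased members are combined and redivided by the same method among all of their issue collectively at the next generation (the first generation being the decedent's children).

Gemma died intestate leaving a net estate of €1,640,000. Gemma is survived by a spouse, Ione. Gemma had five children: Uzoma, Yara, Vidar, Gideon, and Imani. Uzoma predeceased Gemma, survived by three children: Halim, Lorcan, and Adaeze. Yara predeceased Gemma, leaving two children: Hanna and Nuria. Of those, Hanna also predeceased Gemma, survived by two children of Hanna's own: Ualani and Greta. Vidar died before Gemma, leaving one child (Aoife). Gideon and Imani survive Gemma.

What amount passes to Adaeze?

Adaeze receives €82,000.

Ione takes one-half of €1,640,000 = €820,000. The remaining €820,000 passes to the descendants.
The descendants' portion (€820,000) is divided at the children's generation into 5 shares of €164,000. Gideon and Imani each take €164,000. The 3 shares of the deceased (Uzoma, Yara, and Vidar) are combined into a pool of €492,000.
That pool (€492,000) is divided at the grandchildren's generation into 6 shares of €82,000. Halim, Lorcan, Adaeze, Nuria, and Aoife each take €82,000. The remaining share for the deceased Hanna (€82,000) is carried to the next generation.
That pool (€82,000) is divided at the great-grandchildren's generation equally among Ualani and Greta: €41,000 each.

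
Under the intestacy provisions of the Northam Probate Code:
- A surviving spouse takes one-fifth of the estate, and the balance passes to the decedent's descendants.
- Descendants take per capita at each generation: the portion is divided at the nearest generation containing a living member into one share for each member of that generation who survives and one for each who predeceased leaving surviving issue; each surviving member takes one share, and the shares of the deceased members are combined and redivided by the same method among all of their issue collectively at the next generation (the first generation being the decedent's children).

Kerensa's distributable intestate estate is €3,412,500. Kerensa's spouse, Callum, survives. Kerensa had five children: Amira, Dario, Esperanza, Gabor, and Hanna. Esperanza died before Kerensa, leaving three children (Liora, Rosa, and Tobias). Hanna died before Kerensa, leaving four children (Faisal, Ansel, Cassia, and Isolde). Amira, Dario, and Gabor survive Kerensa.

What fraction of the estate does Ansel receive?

Callum takes one-fifth of €3,412,500 = €682,500. The remaining €2,730,000 passes to the descendants.
The descendants' portion (€2,730,000) is divided at the children's generation into 5 shares of €546,000. Amira, Dario, and Gabor each take €546,000. The 2 shares of the deceased (Esperanza and Hanna) are combined into a pool of €1,092,000.
That pool (€1,092,000) is divided at the grandchildren's generation equally among Liora, Rosa, Tobias, Faisal, Ansel, Cassia, and Isolde: €156,000 each.

Ansel receives 8/175 of the estate.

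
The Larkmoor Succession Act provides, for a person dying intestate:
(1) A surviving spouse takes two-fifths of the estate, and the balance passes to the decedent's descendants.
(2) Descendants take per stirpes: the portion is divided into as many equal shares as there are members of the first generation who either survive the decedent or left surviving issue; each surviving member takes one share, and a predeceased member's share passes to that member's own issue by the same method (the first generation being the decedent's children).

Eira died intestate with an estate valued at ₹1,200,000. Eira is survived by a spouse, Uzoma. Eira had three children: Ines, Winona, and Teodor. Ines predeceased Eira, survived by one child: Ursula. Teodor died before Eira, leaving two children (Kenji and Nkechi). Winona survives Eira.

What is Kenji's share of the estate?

Kenji receives ₹120,000.

Uzoma takes two-fifths of ₹1,200,000 = ₹480,000. The remaining ₹720,000 passes to the descendants.
The descendants' portion (₹720,000) is divided into 3 shares of ₹240,000: Winona takes ₹240,000; Ines's ₹240,000 share passes to Ines's issue; Teodor's ₹240,000 share passes to Teodor's issue.
Ines's share (₹240,000) passes entirely to Ursula.
Teodor's share (₹240,000) is divided into 2 shares of ₹120,000: Kenji and Nkechi each take ₹120,000.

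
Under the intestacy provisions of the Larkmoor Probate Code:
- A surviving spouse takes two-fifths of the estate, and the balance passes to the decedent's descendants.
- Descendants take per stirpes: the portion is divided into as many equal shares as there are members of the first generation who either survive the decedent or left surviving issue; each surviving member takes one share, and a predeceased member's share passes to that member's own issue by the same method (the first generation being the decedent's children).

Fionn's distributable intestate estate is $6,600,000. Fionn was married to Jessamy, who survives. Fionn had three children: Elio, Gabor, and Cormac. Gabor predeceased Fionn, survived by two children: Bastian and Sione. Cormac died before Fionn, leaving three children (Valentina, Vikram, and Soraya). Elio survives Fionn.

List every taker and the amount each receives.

Jessamy: $2,640,000; Elio: $1,320,000; Bastian: $660,000; Sione: $660,000; Valentina: $440,000; Vikram: $440,000; Soraya: $440,000

Jessamy takes two-fifths of $6,600,000 = $2,640,000. The remaining $3,960,000 passes to the descendants.
The descendants' portion ($3,960,000) is divided into 3 shares of $1,320,000: Elio takes $1,320,000; Gabor's $1,320,000 share passes to Gabor's issue; Cormac's $1,320,000 share passes to Cormac's issue.
Gabor's share ($1,320,000) is divided into 2 shares of $660,000: Bastian and Sione each take $660,000.
Cormac's share ($1,320,000) is divided into 3 shares of $440,000: Valentina, Vikram, and Soraya each take $440,000.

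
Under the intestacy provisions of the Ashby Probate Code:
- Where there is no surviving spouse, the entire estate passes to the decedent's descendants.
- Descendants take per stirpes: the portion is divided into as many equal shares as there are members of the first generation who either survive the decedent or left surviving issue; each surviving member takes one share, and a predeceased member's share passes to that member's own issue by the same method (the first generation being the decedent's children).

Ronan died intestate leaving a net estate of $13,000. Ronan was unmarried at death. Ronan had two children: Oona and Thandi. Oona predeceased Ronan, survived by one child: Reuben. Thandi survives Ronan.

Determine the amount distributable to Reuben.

The entire $13,000 passes to the descendants.
That amount ($13,000) is divided into 2 shares of $6,500: Thandi takes $6,500; Oona's $6,500 share passes to Oona's issue.
Oona's share ($6,500) passes entirely to Reuben.

Reuben receives $6,500.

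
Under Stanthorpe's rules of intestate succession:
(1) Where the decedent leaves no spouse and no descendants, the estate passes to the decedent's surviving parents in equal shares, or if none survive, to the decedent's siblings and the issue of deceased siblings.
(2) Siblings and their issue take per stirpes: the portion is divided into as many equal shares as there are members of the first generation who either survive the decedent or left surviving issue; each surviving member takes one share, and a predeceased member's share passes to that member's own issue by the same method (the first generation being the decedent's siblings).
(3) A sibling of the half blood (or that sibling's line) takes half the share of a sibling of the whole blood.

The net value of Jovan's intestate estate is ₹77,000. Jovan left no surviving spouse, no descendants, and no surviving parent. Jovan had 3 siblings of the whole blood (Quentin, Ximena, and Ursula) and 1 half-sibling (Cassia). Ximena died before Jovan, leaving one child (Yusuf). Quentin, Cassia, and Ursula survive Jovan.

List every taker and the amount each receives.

The entire ₹77,000 passes to the siblings and their issue.
Counting each half-blood sibling's line as half a unit, there are 7/2 units in ₹77,000, so one unit is ₹22,000. Whole-blood lines (Quentin, Ximena, and Ursula) take ₹22,000 each; half-blood lines (Cassia) take ₹11,000 each.
Ximena's share (₹22,000) passes entirely to Yusuf.

Quentin: ₹22,000; Cassia: ₹11,000; Yusuf: ₹22,000; Ursula: ₹22,000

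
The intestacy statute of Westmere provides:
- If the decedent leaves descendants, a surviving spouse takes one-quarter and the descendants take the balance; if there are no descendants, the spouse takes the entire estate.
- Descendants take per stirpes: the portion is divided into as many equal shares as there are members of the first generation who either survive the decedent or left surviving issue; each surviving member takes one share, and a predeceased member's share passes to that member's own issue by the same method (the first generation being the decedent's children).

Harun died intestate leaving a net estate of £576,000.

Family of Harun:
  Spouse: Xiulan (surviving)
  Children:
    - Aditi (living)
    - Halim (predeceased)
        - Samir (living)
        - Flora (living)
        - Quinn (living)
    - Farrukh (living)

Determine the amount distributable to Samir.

Xiulan takes one-quarter of £576,000 = £144,000. The remaining £432,000 passes to the descendants.
The descendants' portion (£432,000) is divided into 3 shares of £144,000: Aditi and Farrukh each take £144,000; Halim's £144,000 share passes to Halim's issue.
Halim's share (£144,000) is divided into 3 shares of £48,000: Samir, Flora, and Quinn each take £48,000.

Samir receives £48,000.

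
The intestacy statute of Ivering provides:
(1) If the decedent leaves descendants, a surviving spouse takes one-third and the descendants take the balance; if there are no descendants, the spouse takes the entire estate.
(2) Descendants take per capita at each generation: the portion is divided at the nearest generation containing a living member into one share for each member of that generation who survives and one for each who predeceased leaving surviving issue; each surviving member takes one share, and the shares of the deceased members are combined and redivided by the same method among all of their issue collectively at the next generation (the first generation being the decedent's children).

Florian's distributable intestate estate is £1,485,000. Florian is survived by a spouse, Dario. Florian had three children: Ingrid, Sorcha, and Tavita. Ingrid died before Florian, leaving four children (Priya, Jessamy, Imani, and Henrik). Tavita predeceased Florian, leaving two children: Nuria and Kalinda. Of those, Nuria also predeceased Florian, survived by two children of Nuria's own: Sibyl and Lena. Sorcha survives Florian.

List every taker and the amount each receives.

Dario: £495,000; Priya: £110,000; Jessamy: £110,000; Imani: £110,000; Henrik: £110,000; Sorcha: £330,000; Sibyl: £55,000; Lena: £55,000; Kalinda: £110,000

Dario takes one-third of £1,485,000 = £495,000. The remaining £990,000 passes to the descendants.
The descendants' portion (£990,000) is divided at the children's generation into 3 shares of £330,000. Sorcha takes £330,000. The 2 shares of the deceased (Ingrid and Tavita) are combined into a pool of £660,000.
That pool (£660,000) is divided at the grandchildren's generation into 6 shares of £110,000. Priya, Jessamy, Imani, Henrik, and Kalinda each take £110,000. The remaining share for the deceased Nuria (£110,000) is carried to the next generation.
That pool (£110,000) is divided at the great-grandchildren's generation equally among Sibyl and Lena: £55,000 each.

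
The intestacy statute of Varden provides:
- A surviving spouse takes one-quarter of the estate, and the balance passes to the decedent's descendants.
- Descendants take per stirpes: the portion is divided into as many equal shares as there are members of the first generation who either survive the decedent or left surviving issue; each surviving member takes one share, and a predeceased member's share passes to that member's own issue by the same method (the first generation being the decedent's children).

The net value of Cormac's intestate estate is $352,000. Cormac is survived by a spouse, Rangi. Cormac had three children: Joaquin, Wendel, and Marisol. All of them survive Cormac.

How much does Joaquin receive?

Joaquin receives $88,000.

Rangi takes one-quarter of $352,000 = $88,000. The remaining $264,000 passes to the descendants.
The descendants' portion ($264,000) is divided into 3 shares of $88,000: Joaquin, Wendel, and Marisol each take $88,000.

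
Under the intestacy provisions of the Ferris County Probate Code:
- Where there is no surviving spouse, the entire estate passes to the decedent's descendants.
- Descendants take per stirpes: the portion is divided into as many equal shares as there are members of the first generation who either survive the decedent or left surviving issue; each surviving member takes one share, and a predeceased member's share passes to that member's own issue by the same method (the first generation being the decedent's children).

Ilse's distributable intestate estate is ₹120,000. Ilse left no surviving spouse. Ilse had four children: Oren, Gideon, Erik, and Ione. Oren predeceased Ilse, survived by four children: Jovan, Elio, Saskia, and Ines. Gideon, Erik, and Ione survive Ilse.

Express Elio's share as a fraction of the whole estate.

Elio receives 1/16 of the estate.

The entire ₹120,000 passes to the descendants.
That amount (₹120,000) is divided into 4 shares of ₹30,000: Gideon, Erik, and Ione each take ₹30,000; Oren's ₹30,000 share passes to Oren's issue.
Oren's share (₹30,000) is divided into 4 shares of ₹7,500: Jovan, Elio, Saskia, and Ines each take ₹7,500.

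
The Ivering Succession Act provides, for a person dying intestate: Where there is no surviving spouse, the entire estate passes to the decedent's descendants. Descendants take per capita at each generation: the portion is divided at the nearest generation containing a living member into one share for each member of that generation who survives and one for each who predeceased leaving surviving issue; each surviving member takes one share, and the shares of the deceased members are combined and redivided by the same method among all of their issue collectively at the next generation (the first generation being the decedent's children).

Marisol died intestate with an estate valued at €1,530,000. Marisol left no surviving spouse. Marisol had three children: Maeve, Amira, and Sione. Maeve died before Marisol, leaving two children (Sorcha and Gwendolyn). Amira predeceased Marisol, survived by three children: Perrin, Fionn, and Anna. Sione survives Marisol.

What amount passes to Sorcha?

The entire €1,530,000 passes to the descendants.
That amount (€1,530,000) is divided at the children's generation into 3 shares of €510,000. Sione takes €510,000. The 2 shares of the deceased (Maeve and Amira) are combined into a pool of €1,020,000.
That pool (€1,020,000) is divided at the grandchildren's generation equally among Sorcha, Gwendolyn, Perrin, Fionn, and Anna: €204,000 each.

Sorcha receives €204,000.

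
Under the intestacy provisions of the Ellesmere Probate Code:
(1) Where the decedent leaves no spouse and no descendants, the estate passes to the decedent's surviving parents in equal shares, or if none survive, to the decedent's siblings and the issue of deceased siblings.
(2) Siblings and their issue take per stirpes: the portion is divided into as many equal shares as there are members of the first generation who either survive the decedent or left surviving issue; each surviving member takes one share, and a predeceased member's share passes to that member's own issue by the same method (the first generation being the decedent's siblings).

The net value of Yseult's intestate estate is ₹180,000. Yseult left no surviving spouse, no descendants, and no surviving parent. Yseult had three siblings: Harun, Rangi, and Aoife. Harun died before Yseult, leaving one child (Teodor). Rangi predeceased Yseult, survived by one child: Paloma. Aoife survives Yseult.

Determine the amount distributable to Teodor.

Teodor receives ₹60,000.

The entire ₹180,000 passes to the siblings and their issue.
That amount (₹180,000) is divided into 3 shares of ₹60,000: Aoife takes ₹60,000; Harun's ₹60,000 share passes to Harun's issue; Rangi's ₹60,000 share passes to Rangi's issue.
Harun's share (₹60,000) passes entirely to Teodor.
Rangi's share (₹60,000) passes entirely to Paloma.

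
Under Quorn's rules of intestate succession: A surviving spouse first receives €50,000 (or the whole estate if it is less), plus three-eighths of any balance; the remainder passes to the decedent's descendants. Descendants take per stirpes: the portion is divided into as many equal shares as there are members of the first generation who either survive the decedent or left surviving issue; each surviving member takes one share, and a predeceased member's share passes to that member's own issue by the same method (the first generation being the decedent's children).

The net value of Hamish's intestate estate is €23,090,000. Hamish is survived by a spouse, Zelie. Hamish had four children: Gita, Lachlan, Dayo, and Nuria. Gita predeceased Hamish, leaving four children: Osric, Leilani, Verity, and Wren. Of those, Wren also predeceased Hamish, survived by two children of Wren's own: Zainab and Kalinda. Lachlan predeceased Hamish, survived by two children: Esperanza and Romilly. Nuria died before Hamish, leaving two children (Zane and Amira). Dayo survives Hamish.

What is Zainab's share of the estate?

Zelie first takes €50,000, leaving a balance of €23,040,000. Zelie then takes three-eighths of the balance (€8,640,000), for a total of €8,690,000. The remaining €14,400,000 passes to the descendants.
The descendants' portion (€14,400,000) is divided into 4 shares of €3,600,000: Dayo takes €3,600,000; Gita's €3,600,000 share passes to Gita's issue; Lachlan's €3,600,000 share passes to Lachlan's issue; Nuria's €3,600,000 share passes to Nuria's issue.
Gita's share (€3,600,000) is divided into 4 shares of €900,000: Osric, Leilani, and Verity each take €900,000; Wren's €900,000 share passes to Wren's issue.
Wren's share (€900,000) is divided into 2 shares of €450,000: Zainab and Kalinda each take €450,000.
Lachlan's share (€3,600,000) is divided into 2 shares of €1,800,000: Esperanza and Romilly each take €1,800,000.
Nuria's share (€3,600,000) is divided into 2 shares of €1,800,000: Zane and Amira each take €1,800,000.

Zainab receives €450,000.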